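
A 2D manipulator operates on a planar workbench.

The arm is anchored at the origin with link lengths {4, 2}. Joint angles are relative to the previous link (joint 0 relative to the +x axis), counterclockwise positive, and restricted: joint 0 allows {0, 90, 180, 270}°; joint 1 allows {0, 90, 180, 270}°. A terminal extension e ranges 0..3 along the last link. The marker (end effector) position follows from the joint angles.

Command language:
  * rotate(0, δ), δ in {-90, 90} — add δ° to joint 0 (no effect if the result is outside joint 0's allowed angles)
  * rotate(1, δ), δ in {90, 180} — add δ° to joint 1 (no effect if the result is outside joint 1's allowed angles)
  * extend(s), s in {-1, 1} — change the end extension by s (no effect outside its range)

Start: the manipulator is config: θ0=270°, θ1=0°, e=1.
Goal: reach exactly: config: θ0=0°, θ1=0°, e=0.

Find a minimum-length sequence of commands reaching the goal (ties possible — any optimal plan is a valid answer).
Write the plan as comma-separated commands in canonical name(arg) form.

rotate(0, 90), extend(-1)

begin: config: θ0=270°, θ1=0°, e=1
[1] after rotate(0, 90): config: θ0=0°, θ1=0°, e=1
[2] after extend(-1): config: θ0=0°, θ1=0°, e=0
shorter routes all fall short; 2 is best.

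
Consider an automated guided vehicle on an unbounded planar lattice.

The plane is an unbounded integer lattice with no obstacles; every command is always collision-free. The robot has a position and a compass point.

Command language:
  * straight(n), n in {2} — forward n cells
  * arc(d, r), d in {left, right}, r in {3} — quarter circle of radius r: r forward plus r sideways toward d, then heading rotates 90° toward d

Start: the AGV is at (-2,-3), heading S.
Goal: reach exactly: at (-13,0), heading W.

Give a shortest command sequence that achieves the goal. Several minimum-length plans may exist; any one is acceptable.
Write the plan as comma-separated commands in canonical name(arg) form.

from: at (-2,-3), heading S
[1] after arc(right, 3): at (-5,-6), heading W
[2] after straight(2): at (-7,-6), heading W
[3] after arc(right, 3): at (-10,-3), heading N
[4] after arc(left, 3): at (-13,0), heading W
shorter routes all fall short; 4 is best.

arc(right, 3), straight(2), arc(right, 3), arc(left, 3)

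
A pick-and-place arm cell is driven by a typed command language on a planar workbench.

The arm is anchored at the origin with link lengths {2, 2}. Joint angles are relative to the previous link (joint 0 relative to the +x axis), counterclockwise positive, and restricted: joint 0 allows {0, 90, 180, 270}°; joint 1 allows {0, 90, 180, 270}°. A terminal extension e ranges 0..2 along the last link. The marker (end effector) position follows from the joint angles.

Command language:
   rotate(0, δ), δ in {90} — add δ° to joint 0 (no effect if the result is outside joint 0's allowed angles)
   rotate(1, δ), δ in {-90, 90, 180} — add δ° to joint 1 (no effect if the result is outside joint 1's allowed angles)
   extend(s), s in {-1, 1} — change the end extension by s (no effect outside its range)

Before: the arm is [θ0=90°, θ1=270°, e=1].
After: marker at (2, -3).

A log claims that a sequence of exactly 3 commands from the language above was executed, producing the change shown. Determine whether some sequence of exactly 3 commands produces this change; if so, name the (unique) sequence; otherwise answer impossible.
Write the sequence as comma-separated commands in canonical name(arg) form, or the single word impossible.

start: [θ0=90°, θ1=270°, e=1]
t=1 rotate(0, 90) ⇒ [θ0=180°, θ1=270°, e=1]
t=2 rotate(0, 90) ⇒ [θ0=270°, θ1=270°, e=1]
t=3 rotate(0, 90) ⇒ [θ0=0°, θ1=270°, e=1]
no other 3-command option fits: unique.

rotate(0, 90), rotate(0, 90), rotate(0, 90)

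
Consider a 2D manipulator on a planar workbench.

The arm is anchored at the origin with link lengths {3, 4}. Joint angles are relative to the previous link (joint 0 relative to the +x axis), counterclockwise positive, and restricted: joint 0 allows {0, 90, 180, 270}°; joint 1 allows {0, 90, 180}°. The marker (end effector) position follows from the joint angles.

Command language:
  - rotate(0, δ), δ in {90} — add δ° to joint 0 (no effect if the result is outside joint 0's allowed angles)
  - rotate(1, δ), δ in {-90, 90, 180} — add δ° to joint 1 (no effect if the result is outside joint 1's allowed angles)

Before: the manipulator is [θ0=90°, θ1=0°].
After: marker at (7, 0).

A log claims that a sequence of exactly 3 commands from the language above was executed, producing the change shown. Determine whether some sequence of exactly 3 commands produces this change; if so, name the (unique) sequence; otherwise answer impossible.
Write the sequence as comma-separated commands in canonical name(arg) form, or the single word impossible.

rotate(0, 90), rotate(0, 90), rotate(0, 90)

begin: [θ0=90°, θ1=0°]
t=1 rotate(0, 90) ⇒ [θ0=180°, θ1=0°]
t=2 rotate(0, 90) ⇒ [θ0=270°, θ1=0°]
t=3 rotate(0, 90) ⇒ [θ0=0°, θ1=0°]
no rival 3-sequence matches.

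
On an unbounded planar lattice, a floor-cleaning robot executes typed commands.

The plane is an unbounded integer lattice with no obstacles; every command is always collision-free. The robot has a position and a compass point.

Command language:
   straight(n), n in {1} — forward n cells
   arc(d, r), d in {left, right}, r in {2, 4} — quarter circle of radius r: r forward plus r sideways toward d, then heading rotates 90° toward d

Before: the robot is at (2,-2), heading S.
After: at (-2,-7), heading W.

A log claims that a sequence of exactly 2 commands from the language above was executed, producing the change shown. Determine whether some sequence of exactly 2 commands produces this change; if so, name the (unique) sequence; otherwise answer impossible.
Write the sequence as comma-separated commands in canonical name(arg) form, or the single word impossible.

key: cell and facing (now W) both changed — the 2 commands mix motion and turning
start: at (2,-2), heading S
step 1 (straight(1)): at (2,-3), heading S
step 2 (arc(right, 4)): at (-2,-7), heading W
no other 2-command option fits: unique.

straight(1), arc(right, 4)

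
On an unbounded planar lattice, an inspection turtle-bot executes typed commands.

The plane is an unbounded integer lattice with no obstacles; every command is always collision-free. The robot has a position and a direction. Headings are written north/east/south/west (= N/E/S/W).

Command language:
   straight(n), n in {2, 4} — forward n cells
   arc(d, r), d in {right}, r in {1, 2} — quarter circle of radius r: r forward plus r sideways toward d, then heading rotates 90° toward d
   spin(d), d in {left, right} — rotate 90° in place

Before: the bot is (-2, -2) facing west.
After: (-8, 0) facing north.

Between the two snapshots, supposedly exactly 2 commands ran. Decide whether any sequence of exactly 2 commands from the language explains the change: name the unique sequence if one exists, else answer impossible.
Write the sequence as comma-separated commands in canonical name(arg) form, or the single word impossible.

straight(4), arc(right, 2)

key: position moved to (-8,0) AND the heading swung to N — translation plus rotation needed
initial: (-2, -2) facing west
step 1 (straight(4)): (-6, -2) facing west
step 2 (arc(right, 2)): (-8, 0) facing north
all 36 alternatives checked — unique.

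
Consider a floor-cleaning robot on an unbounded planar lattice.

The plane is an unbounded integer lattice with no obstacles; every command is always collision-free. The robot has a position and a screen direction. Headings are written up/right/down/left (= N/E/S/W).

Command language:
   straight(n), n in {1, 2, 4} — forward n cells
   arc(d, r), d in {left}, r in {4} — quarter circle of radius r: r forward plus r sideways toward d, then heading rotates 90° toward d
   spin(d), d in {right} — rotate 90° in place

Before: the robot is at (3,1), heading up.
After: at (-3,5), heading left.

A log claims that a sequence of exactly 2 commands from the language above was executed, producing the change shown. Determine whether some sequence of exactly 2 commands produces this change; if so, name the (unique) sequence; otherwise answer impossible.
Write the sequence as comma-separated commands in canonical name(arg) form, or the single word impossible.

arc(left, 4), straight(2)

key: order matters: swapping arc(left, 4) and straight(2) lands elsewhere
initial: at (3,1), heading up
t=1 arc(left, 4) ⇒ at (-1,5), heading left
t=2 straight(2) ⇒ at (-3,5), heading left
uniquely the one of 25 2-step routes that fits.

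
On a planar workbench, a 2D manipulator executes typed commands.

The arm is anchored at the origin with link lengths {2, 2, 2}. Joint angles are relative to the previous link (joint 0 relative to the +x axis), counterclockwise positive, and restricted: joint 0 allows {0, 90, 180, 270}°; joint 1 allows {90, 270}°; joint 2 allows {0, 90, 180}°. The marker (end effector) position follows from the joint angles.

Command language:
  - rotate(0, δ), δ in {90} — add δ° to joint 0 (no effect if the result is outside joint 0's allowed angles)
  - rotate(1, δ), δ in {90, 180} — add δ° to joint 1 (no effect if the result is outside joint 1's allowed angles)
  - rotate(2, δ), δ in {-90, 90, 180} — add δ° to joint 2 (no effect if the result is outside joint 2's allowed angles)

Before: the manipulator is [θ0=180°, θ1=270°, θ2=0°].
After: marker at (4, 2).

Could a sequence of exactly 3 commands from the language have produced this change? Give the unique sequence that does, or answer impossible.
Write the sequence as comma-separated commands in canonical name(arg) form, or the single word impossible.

rotate(0, 90), rotate(0, 90), rotate(0, 90)

start: [θ0=180°, θ1=270°, θ2=0°]
step 1 (rotate(0, 90)): [θ0=270°, θ1=270°, θ2=0°]
step 2 (rotate(0, 90)): [θ0=0°, θ1=270°, θ2=0°]
step 3 (rotate(0, 90)): [θ0=90°, θ1=270°, θ2=0°]
no other 3-command option fits: unique.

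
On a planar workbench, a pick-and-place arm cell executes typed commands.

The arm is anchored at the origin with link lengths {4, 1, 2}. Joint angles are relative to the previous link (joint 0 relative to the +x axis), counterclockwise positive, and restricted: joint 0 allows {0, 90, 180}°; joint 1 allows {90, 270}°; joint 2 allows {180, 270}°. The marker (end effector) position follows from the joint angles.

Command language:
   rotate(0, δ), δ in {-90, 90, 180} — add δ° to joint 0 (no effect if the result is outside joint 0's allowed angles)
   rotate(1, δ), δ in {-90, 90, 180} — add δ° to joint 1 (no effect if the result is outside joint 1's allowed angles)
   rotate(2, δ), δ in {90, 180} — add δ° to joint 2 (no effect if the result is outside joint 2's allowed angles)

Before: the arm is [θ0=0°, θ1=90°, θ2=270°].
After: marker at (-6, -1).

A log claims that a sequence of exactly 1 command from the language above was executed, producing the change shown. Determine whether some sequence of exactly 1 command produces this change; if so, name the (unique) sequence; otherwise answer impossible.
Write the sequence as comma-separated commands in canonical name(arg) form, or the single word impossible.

from: [θ0=0°, θ1=90°, θ2=270°]
step 1 (rotate(0, 180)): [θ0=180°, θ1=90°, θ2=270°]
no other 1-command option fits: unique.

rotate(0, 180)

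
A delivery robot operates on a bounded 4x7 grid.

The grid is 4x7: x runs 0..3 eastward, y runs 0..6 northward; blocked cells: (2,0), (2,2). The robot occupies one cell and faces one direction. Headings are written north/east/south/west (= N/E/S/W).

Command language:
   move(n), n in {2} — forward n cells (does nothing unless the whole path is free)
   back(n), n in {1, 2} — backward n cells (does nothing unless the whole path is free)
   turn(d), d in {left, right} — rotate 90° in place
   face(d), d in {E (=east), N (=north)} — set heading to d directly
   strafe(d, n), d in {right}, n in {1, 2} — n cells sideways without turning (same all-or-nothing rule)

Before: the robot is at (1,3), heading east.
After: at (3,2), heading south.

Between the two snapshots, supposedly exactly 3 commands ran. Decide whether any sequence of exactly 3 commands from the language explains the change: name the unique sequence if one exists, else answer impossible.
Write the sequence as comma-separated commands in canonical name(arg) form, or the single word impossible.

key: cell and facing (now S) both changed — the 3 commands mix motion and turning
begin: at (1,3), heading east
[1] after move(2): at (3,3), heading east
[2] after strafe(right, 1): at (3,2), heading east
[3] after turn(right): at (3,2), heading south
no rival 3-sequence matches.

move(2), strafe(right, 1), turn(right)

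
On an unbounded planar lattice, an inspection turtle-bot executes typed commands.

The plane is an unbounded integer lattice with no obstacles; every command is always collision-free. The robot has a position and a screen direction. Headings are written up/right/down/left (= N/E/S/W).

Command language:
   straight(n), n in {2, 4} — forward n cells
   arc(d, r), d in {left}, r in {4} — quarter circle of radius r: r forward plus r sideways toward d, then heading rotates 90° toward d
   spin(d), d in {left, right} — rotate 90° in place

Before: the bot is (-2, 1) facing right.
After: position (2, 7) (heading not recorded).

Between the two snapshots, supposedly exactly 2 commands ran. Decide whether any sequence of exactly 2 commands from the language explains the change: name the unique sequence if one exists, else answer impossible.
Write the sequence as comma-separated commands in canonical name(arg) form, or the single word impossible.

arc(left, 4), straight(2)

key: order matters: swapping arc(left, 4) and straight(2) lands elsewhere
t0: (-2, 1) facing right
[1] after arc(left, 4): (2, 5) facing up
[2] after straight(2): (2, 7) facing up
all 25 alternatives checked — unique.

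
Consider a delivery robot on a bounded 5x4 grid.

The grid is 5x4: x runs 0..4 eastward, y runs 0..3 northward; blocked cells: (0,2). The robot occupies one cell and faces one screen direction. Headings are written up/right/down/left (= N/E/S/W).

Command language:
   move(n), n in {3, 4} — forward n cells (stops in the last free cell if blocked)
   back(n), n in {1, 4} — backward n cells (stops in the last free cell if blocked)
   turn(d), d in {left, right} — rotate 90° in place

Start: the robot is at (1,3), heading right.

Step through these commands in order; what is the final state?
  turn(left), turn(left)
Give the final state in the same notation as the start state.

at (1,3), heading left

begin: at (1,3), heading right
[1] after turn(left): at (1,3), heading up
[2] after turn(left): at (1,3), heading left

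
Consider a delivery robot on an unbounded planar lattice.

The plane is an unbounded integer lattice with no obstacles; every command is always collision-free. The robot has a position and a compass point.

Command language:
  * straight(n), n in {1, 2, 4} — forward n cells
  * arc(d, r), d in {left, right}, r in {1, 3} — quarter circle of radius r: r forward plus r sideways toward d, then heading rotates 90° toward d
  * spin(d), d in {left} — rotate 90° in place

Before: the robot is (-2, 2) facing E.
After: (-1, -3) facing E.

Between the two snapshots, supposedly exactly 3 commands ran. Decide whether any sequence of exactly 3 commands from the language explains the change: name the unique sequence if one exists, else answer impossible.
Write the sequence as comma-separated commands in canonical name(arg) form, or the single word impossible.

key: still facing E at the end — net rotation zero over 3 steps
begin: (-2, 2) facing E
[1] after arc(right, 1): (-1, 1) facing S
[2] after straight(4): (-1, -3) facing S
[3] after spin(left): (-1, -3) facing E
no rival 3-sequence matches.

arc(right, 1), straight(4), spin(left)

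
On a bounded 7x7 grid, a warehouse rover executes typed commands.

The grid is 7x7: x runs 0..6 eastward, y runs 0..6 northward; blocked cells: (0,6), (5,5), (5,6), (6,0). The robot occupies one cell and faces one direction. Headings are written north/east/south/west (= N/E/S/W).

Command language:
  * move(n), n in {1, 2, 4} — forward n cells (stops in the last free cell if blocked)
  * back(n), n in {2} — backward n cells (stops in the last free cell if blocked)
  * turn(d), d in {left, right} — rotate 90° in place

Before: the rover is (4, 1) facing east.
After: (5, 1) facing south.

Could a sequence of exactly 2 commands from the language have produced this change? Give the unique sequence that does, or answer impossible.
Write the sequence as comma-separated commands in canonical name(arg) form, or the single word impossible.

key: position moved to (5,1) AND the heading swung to S — translation plus rotation needed
t0: (4, 1) facing east
[1] after move(1): (5, 1) facing east
[2] after turn(right): (5, 1) facing south
all 36 alternatives checked — unique.

move(1), turn(right)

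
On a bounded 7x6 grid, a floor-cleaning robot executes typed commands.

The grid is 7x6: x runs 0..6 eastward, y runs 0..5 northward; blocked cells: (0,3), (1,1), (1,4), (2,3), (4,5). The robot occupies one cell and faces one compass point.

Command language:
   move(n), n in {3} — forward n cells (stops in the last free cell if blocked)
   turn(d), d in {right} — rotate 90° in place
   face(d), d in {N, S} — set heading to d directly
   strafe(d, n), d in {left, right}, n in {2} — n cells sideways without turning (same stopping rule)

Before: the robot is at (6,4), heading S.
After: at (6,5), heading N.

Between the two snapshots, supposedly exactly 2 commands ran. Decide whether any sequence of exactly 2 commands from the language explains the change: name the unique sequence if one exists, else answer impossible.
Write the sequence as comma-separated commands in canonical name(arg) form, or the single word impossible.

face(N), move(3)

key: order matters: swapping face(N) and move(3) lands elsewhere
begin: at (6,4), heading S
1. face(N) → at (6,4), heading N
2. move(3) → at (6,5), heading N
all 36 alternatives checked — unique.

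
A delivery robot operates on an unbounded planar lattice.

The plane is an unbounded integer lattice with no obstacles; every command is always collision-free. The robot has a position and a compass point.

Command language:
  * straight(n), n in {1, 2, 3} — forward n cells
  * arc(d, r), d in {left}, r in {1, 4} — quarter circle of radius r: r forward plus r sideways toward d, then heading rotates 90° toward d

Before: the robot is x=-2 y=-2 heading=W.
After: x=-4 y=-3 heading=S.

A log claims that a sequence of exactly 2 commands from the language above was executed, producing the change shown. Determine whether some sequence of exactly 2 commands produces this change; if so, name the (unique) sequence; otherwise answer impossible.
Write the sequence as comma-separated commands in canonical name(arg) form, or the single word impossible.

straight(1), arc(left, 1)

key: order matters: swapping straight(1) and arc(left, 1) lands elsewhere
t0: x=-2 y=-2 heading=W
t=1 straight(1) ⇒ x=-3 y=-2 heading=W
t=2 arc(left, 1) ⇒ x=-4 y=-3 heading=S
no other 2-command option fits: unique.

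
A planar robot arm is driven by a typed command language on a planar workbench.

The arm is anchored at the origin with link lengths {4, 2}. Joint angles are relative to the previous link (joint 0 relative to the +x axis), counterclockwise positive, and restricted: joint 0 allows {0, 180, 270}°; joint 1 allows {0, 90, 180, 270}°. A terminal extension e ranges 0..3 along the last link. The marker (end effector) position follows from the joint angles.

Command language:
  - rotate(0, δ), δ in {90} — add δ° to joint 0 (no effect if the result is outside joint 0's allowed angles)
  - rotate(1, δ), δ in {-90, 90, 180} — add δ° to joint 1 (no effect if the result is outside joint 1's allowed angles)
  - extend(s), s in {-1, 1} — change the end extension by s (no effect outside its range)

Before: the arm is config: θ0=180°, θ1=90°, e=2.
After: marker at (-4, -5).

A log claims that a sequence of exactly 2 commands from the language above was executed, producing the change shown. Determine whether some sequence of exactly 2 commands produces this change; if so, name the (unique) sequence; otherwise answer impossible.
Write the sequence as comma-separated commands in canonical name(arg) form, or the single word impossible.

extend(1), extend(1)

t0: config: θ0=180°, θ1=90°, e=2
t=1 extend(1) ⇒ config: θ0=180°, θ1=90°, e=3
t=2 extend(1) ⇒ config: θ0=180°, θ1=90°, e=3
uniquely the one of 36 2-step routes that fits.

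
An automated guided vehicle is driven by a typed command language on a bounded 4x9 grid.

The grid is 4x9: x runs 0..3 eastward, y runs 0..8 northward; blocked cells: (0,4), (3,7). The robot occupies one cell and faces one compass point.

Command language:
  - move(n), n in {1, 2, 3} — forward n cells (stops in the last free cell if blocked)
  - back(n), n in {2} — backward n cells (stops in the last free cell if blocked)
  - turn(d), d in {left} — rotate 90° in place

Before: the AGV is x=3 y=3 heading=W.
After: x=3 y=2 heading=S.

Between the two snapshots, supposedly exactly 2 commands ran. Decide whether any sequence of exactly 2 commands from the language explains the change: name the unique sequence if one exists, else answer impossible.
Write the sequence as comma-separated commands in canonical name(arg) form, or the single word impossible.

turn(left), move(1)

key: position moved to (3,2) AND the heading swung to S — translation plus rotation needed
start: x=3 y=3 heading=W
t=1 turn(left) ⇒ x=3 y=3 heading=S
t=2 move(1) ⇒ x=3 y=2 heading=S
no rival 2-sequence matches.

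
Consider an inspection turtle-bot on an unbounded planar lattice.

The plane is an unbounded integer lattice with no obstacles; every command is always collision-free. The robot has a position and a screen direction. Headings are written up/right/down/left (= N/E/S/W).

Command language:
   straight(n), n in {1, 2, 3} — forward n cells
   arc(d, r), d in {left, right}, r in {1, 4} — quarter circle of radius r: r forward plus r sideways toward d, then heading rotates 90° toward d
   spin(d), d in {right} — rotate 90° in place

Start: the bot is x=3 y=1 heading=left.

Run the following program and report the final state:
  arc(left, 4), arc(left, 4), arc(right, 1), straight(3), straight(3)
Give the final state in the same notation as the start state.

from: x=3 y=1 heading=left
1. arc(left, 4) → x=-1 y=-3 heading=down
2. arc(left, 4) → x=3 y=-7 heading=right
3. arc(right, 1) → x=4 y=-8 heading=down
4. straight(3) → x=4 y=-11 heading=down
5. straight(3) → x=4 y=-14 heading=down

x=4 y=-14 heading=down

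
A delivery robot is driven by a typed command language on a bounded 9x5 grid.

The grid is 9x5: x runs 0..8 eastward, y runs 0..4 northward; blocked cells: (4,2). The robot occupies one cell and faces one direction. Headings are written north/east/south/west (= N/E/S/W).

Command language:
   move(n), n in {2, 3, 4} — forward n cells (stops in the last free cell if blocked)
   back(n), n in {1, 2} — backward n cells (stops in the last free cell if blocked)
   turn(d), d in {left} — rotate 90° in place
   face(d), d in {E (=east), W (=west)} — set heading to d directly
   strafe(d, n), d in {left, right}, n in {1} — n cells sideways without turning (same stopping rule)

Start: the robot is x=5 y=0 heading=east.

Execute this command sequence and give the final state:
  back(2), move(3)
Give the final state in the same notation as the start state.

begin: x=5 y=0 heading=east
[1] after back(2): x=3 y=0 heading=east
[2] after move(3): x=6 y=0 heading=east

x=6 y=0 heading=east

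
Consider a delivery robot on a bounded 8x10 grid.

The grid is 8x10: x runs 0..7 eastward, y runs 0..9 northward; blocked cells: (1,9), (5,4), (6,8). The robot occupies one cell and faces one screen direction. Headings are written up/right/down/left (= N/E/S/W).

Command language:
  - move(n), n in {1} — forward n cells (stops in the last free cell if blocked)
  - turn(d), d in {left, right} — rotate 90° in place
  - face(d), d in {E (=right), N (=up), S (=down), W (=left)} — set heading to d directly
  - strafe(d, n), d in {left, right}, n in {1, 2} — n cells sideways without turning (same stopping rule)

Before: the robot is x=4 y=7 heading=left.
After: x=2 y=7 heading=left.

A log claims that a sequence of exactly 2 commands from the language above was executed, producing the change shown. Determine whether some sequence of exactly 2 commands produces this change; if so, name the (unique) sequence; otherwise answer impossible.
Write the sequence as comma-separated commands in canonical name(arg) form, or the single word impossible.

key: still facing W at the end — nothing in the sequence rotates
initial: x=4 y=7 heading=left
1. move(1) → x=3 y=7 heading=left
2. move(1) → x=2 y=7 heading=left
no rival 2-sequence matches.

move(1), move(1)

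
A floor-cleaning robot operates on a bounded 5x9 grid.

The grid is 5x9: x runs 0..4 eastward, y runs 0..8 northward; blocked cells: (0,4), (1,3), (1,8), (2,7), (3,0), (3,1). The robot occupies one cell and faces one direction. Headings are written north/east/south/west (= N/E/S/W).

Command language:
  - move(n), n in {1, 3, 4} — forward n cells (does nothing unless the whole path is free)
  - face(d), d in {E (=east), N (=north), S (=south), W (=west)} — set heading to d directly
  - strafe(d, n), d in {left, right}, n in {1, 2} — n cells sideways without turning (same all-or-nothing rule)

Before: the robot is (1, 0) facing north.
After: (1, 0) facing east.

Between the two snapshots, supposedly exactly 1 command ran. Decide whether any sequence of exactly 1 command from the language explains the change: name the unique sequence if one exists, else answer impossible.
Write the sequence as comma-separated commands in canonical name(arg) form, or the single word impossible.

key: (1,0) unchanged — the single command moves nothing
start: (1, 0) facing north
t=1 face(E) ⇒ (1, 0) facing east
no other 1-command option fits: unique.

face(E)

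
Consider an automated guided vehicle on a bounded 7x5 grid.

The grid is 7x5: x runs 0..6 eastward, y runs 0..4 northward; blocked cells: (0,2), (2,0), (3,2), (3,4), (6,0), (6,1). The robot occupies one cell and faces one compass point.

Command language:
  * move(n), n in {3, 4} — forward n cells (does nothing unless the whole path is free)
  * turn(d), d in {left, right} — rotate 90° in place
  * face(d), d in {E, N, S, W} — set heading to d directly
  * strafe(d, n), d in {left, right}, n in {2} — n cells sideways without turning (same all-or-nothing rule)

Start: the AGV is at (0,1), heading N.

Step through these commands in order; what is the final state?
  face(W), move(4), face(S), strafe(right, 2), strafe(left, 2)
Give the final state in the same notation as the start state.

at (2,1), heading S

from: at (0,1), heading N
1. face(W) → at (0,1), heading W
2. move(4) → at (0,1), heading W
3. face(S) → at (0,1), heading S
4. strafe(right, 2) → at (0,1), heading S
5. strafe(left, 2) → at (2,1), heading S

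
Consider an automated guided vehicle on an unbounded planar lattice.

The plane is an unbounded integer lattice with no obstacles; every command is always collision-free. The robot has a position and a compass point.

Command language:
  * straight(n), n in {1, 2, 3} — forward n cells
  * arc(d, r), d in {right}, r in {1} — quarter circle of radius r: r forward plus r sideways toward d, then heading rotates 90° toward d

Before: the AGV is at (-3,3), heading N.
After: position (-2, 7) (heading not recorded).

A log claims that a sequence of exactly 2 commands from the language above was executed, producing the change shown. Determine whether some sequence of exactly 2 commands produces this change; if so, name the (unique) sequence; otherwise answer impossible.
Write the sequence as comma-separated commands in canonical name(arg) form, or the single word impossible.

straight(3), arc(right, 1)

key: order matters: swapping straight(3) and arc(right, 1) lands elsewhere
t0: at (-3,3), heading N
step 1 (straight(3)): at (-3,6), heading N
step 2 (arc(right, 1)): at (-2,7), heading E
all 16 alternatives checked — unique.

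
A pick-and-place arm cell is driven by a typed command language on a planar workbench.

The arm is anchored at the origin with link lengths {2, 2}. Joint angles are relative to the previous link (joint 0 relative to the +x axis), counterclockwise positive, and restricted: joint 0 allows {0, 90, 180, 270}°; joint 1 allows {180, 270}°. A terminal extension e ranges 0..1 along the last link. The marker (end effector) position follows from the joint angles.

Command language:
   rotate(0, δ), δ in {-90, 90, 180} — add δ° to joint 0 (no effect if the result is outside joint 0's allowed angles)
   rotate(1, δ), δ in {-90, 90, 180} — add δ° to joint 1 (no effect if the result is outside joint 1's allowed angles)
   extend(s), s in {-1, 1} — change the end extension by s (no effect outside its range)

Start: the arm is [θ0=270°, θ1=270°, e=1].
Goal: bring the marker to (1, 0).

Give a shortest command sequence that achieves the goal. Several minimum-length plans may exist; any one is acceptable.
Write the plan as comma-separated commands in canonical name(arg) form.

from: [θ0=270°, θ1=270°, e=1]
t=1 rotate(0, -90) ⇒ [θ0=180°, θ1=270°, e=1]
t=2 rotate(1, -90) ⇒ [θ0=180°, θ1=180°, e=1]
shorter routes all fall short; 2 is best.

rotate(0, -90), rotate(1, -90)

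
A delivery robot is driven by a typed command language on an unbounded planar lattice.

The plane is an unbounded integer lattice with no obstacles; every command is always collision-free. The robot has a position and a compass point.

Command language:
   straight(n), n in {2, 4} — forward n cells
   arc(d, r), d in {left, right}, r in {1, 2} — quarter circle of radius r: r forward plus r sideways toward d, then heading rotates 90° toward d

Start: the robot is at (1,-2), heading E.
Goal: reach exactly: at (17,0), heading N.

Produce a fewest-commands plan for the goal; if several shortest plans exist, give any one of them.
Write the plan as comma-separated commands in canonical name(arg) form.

straight(2), straight(4), straight(4), straight(4), arc(left, 2)

from: at (1,-2), heading E
[1] after straight(2): at (3,-2), heading E
[2] after straight(4): at (7,-2), heading E
[3] after straight(4): at (11,-2), heading E
[4] after straight(4): at (15,-2), heading E
[5] after arc(left, 2): at (17,0), heading N
shorter routes all fall short; 5 is best.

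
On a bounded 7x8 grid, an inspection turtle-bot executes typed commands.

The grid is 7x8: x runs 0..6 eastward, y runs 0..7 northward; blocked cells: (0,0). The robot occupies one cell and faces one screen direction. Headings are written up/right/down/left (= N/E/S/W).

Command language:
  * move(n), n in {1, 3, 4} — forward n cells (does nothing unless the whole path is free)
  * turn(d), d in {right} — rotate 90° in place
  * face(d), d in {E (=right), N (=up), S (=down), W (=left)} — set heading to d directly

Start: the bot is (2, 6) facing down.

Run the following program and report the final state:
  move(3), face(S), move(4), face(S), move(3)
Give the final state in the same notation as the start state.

(2, 0) facing down

start: (2, 6) facing down
[1] after move(3): (2, 3) facing down
[2] after face(S): (2, 3) facing down
[3] after move(4): (2, 3) facing down
[4] after face(S): (2, 3) facing down
[5] after move(3): (2, 0) facing down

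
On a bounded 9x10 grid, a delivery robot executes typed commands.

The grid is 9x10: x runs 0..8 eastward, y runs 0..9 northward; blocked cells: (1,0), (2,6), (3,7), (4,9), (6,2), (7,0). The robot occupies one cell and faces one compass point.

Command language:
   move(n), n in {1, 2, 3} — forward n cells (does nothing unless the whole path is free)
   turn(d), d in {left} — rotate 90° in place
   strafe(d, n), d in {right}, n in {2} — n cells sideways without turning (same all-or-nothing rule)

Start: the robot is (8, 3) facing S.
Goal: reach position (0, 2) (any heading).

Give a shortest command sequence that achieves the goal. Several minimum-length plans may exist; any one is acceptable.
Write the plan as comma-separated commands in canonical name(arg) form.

strafe(right, 2), strafe(right, 2), strafe(right, 2), strafe(right, 2), move(1)

t0: (8, 3) facing S
step 1 (strafe(right, 2)): (6, 3) facing S
step 2 (strafe(right, 2)): (4, 3) facing S
step 3 (strafe(right, 2)): (2, 3) facing S
step 4 (strafe(right, 2)): (0, 3) facing S
step 5 (move(1)): (0, 2) facing S
nothing shorter than 5 reaches the goal.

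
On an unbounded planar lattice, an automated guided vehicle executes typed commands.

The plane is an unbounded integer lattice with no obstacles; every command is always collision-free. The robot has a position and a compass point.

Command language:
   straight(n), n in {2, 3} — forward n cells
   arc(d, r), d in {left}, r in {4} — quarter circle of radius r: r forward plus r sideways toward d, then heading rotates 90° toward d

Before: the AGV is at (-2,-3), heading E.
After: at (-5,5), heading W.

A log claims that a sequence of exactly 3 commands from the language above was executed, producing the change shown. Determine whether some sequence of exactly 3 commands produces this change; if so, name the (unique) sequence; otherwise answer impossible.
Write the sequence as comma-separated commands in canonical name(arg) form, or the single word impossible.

key: cell and facing (now W) both changed — the 3 commands mix motion and turning
start: at (-2,-3), heading E
1. arc(left, 4) → at (2,1), heading N
2. arc(left, 4) → at (-2,5), heading W
3. straight(3) → at (-5,5), heading W
uniquely the one of 27 3-step routes that fits.

arc(left, 4), arc(left, 4), straight(3)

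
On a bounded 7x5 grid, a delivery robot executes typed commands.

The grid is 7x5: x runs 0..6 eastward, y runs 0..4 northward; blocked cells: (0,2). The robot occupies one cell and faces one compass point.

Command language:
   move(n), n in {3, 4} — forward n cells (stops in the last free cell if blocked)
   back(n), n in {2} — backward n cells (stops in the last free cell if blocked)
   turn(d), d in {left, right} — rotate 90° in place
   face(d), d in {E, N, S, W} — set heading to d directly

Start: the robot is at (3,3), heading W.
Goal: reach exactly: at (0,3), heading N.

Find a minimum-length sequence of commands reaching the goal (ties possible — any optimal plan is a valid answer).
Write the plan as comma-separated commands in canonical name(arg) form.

initial: at (3,3), heading W
t=1 move(3) ⇒ at (0,3), heading W
t=2 face(N) ⇒ at (0,3), heading N
shorter routes all fall short; 2 is best.

move(3), face(N)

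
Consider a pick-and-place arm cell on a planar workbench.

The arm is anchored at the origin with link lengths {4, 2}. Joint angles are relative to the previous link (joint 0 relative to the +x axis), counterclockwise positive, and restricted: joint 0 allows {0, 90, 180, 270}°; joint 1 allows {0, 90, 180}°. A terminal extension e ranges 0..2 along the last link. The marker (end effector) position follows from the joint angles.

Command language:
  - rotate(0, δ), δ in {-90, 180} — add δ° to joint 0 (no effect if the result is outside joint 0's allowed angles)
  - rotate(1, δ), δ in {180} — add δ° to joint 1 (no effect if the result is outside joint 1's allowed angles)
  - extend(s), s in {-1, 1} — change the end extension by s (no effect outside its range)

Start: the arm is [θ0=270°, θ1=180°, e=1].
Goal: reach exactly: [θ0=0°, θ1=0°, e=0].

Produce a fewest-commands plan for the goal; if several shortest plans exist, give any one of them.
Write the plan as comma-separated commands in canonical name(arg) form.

start: [θ0=270°, θ1=180°, e=1]
1. rotate(1, 180) → [θ0=270°, θ1=0°, e=1]
2. rotate(0, -90) → [θ0=180°, θ1=0°, e=1]
3. extend(-1) → [θ0=180°, θ1=0°, e=0]
4. rotate(0, 180) → [θ0=0°, θ1=0°, e=0]
shorter routes all fall short; 4 is best.

rotate(1, 180), rotate(0, -90), extend(-1), rotate(0, 180)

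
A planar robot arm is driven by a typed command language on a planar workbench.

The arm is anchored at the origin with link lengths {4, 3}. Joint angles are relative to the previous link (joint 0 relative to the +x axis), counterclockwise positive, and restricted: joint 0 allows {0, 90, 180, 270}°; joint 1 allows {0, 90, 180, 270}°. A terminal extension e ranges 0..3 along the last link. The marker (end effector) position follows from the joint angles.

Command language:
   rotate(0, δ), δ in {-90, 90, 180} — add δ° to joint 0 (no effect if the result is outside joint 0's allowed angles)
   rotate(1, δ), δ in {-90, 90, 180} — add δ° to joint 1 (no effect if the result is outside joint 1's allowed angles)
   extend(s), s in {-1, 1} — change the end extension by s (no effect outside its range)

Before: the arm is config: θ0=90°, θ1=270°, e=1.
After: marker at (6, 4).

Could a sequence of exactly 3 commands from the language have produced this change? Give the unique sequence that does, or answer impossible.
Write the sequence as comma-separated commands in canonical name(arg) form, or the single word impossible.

start: config: θ0=90°, θ1=270°, e=1
step 1 (extend(1)): config: θ0=90°, θ1=270°, e=2
step 2 (extend(1)): config: θ0=90°, θ1=270°, e=3
step 3 (extend(1)): config: θ0=90°, θ1=270°, e=3
no other 3-command option fits: unique.

extend(1), extend(1), extend(1)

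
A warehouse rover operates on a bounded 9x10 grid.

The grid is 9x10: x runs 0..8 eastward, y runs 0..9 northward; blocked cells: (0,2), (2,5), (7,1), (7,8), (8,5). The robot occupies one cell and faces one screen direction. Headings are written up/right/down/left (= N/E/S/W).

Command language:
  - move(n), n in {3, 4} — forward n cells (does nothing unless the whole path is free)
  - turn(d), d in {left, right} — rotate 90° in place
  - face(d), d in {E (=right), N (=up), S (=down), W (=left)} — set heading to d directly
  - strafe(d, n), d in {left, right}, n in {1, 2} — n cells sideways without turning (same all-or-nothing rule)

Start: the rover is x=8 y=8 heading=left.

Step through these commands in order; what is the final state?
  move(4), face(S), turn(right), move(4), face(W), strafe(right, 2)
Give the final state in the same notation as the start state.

from: x=8 y=8 heading=left
1. move(4) → x=8 y=8 heading=left
2. face(S) → x=8 y=8 heading=down
3. turn(right) → x=8 y=8 heading=left
4. move(4) → x=8 y=8 heading=left
5. face(W) → x=8 y=8 heading=left
6. strafe(right, 2) → x=8 y=8 heading=left

x=8 y=8 heading=left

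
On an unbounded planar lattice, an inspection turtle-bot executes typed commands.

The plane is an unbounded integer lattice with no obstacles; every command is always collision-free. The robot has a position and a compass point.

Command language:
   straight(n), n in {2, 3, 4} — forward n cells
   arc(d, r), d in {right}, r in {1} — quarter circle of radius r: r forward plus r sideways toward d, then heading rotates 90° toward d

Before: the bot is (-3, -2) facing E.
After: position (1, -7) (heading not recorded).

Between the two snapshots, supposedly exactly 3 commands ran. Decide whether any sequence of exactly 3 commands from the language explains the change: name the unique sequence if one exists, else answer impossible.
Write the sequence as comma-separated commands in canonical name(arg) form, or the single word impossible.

key: running straight(4) before straight(3) would end elsewhere — order is forced
begin: (-3, -2) facing E
1. straight(3) → (0, -2) facing E
2. arc(right, 1) → (1, -3) facing S
3. straight(4) → (1, -7) facing S
no rival 3-sequence matches.

straight(3), arc(right, 1), straight(4)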